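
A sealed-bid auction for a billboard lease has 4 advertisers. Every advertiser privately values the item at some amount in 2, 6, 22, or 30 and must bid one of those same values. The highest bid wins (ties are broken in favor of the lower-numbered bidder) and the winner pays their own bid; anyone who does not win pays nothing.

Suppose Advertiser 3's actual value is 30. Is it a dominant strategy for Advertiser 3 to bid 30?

Consider the case where Advertiser 1 bids 2, Advertiser 2 bids 2 and Advertiser 4 bids 2.
Truthful bid 30: wins, pays 30, utility 30 - 30 = 0.
Bid 6 instead: wins, pays 6, utility 30 - 6 = 24.
Since 24 > 0, bidding 6 is strictly better here, so truthful bidding is not dominant.

No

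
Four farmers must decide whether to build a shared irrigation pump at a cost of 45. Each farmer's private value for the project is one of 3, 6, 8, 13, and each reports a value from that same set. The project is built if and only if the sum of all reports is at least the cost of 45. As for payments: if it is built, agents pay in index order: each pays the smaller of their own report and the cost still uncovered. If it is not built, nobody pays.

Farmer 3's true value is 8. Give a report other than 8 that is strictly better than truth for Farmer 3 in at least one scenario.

Suppose Farmer 1 reports 13, Farmer 2 reports 13 and Farmer 4 reports 13.
Report 8: project built, pays 8, utility 8 - 8 = 0.
Report 6: project built, pays 6, utility 8 - 6 = 2.
So reporting 6 beats truth here (2 > 0).

6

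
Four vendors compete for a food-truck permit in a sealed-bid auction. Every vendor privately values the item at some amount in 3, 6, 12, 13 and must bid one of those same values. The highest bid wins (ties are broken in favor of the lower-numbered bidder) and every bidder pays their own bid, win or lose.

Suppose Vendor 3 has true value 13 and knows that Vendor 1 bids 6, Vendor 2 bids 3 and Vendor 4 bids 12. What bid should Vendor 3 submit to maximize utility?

Bid 3: loses but pays 3, utility -3.
Bid 6: loses but pays 6, utility -6.
Bid 12: wins, pays 12, utility 13 - 12 = 1.
Bid 13: wins, pays 13, utility 13 - 13 = 0.
The best choice is 12 with utility 1.

12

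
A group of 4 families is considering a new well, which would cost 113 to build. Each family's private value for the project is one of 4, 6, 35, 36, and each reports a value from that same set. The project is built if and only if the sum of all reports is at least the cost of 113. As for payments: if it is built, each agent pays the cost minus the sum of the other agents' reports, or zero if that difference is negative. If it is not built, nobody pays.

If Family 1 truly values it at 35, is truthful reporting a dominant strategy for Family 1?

Yes

Check each profile of the others' reports and compare truth against every alternative report.
Others report (36, 36, 36): truth gives 30, best alternative gives 30.
Others report (35, 36, 36): truth gives 29, best alternative gives 29.
Others report (36, 35, 36): truth gives 29, best alternative gives 29.
Others report (36, 36, 35): truth gives 29, best alternative gives 29.
Others report (35, 35, 36): truth gives 28, best alternative gives 28.
Others report (35, 36, 35): truth gives 28, best alternative gives 28.
(Remaining 58 profiles checked similarly; truth is weakly best in each.)
In every case the truthful report is at least as good as any alternative, so it is a dominant strategy.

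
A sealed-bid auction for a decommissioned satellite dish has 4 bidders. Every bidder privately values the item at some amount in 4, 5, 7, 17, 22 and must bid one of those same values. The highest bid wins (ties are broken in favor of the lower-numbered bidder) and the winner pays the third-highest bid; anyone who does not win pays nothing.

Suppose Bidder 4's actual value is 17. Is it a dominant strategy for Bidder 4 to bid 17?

No

Consider the case where Bidder 1 bids 4, Bidder 2 bids 4 and Bidder 3 bids 17.
Truthful bid 17: loses, pays 0, utility 0.
Bid 22 instead: wins, pays 4, utility 17 - 4 = 13.
Since 13 > 0, bidding 22 is strictly better here, so truthful bidding is not dominant.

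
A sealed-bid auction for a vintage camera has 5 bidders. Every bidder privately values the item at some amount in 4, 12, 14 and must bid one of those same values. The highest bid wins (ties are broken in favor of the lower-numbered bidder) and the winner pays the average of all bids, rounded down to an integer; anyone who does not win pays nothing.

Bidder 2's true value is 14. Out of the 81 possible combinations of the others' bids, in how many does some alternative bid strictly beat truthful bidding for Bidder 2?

Others bid (4, 4, 4, 4): truth gives 8; bid 12 gives 9 > 8. Violating.
Others bid (4, 4, 12, 12): truth gives 5; bid 12 gives 6 > 5. Violating.
Others bid (4, 12, 4, 12): truth gives 5; bid 12 gives 6 > 5. Violating.
Others bid (4, 12, 12, 4): truth gives 5; bid 12 gives 6 > 5. Violating.
Others bid (4, 4, 4, 12): truth gives 7; no alternative beats it.
Others bid (4, 4, 4, 14): truth gives 6; no alternative beats it.
(Checking all 81 profiles: 4 have a profitable deviation, 77 do not.)

4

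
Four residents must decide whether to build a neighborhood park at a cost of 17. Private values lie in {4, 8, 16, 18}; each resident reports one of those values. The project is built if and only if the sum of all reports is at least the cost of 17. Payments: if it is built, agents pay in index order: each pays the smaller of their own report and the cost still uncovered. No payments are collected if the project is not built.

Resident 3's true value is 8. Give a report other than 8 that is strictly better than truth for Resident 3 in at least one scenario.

Suppose Resident 1 reports 4, Resident 2 reports 4 and Resident 4 reports 8.
Report 8: project built, pays 8, utility 8 - 8 = 0.
Report 4: project built, pays 4, utility 8 - 4 = 4.
So reporting 4 beats truth here (4 > 0).

4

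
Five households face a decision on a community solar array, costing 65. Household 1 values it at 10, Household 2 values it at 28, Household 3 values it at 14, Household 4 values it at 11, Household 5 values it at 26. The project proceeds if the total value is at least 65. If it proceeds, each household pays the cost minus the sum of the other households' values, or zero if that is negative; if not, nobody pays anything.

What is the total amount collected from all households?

6

Total value 89 ≥ cost 65, so it is built.
Household 1: others sum to 79; max(0, 65 - 79) = 0.
Household 2: others sum to 61; max(0, 65 - 61) = 4.
Household 3: others sum to 75; max(0, 65 - 75) = 0.
Household 4: others sum to 78; max(0, 65 - 78) = 0.
Household 5: others sum to 63; max(0, 65 - 63) = 2.
Total collected = 0 + 4 + 0 + 0 + 2 = 6.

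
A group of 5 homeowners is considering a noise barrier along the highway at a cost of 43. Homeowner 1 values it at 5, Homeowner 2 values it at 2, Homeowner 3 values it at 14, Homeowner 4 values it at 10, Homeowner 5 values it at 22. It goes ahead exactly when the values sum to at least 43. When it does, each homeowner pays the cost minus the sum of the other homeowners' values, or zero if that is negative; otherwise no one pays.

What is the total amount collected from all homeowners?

16

Total value 53 ≥ cost 43, so it is built.
Homeowner 1: others sum to 48; max(0, 43 - 48) = 0.
Homeowner 2: others sum to 51; max(0, 43 - 51) = 0.
Homeowner 3: others sum to 39; max(0, 43 - 39) = 4.
Homeowner 4: others sum to 43; max(0, 43 - 43) = 0.
Homeowner 5: others sum to 31; max(0, 43 - 31) = 12.
Total collected = 0 + 0 + 4 + 0 + 12 = 16.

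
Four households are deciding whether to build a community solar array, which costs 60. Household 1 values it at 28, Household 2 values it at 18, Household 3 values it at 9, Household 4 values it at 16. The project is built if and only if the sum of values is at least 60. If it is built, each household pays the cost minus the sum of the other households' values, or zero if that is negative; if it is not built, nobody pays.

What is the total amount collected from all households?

29

Total value 71 ≥ cost 60, so it is built.
Household 1: others sum to 43; max(0, 60 - 43) = 17.
Household 2: others sum to 53; max(0, 60 - 53) = 7.
Household 3: others sum to 62; max(0, 60 - 62) = 0.
Household 4: others sum to 55; max(0, 60 - 55) = 5.
Total collected = 17 + 7 + 0 + 5 = 29.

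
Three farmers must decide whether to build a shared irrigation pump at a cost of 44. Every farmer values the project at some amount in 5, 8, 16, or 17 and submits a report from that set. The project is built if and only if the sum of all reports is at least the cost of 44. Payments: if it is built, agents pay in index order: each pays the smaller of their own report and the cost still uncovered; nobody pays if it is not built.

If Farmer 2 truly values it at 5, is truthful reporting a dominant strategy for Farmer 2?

Yes

Check each profile of the others' reports and compare truth against every alternative report.
Others report (5, 5): truth gives 0, best alternative gives 0.
Others report (5, 8): truth gives 0, best alternative gives 0.
Others report (5, 16): truth gives 0, best alternative gives 0.
Others report (5, 17): truth gives 0, best alternative gives 0.
Others report (8, 5): truth gives 0, best alternative gives 0.
Others report (8, 8): truth gives 0, best alternative gives 0.
(Remaining 10 profiles checked similarly; truth is weakly best in each.)
In every case the truthful report is at least as good as any alternative, so it is a dominant strategy.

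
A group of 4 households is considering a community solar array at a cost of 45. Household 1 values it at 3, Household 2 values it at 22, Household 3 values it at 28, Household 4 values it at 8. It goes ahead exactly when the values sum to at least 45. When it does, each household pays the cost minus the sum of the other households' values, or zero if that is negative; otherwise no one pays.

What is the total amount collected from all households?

18

Total value 61 ≥ cost 45, so it is built.
Household 1: others sum to 58; max(0, 45 - 58) = 0.
Household 2: others sum to 39; max(0, 45 - 39) = 6.
Household 3: others sum to 33; max(0, 45 - 33) = 12.
Household 4: others sum to 53; max(0, 45 - 53) = 0.
Total collected = 0 + 6 + 12 + 0 = 18.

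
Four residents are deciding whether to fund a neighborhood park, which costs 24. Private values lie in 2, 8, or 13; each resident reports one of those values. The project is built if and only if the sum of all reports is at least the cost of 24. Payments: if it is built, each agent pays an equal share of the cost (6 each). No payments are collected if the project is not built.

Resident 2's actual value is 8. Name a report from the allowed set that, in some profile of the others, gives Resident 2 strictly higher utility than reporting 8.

13

Suppose Resident 1 reports 2, Resident 3 reports 2 and Resident 4 reports 8.
Report 8: project not built, utility 0.
Report 13: project built, pays 6, utility 8 - 6 = 2.
So reporting 13 beats truth here (2 > 0).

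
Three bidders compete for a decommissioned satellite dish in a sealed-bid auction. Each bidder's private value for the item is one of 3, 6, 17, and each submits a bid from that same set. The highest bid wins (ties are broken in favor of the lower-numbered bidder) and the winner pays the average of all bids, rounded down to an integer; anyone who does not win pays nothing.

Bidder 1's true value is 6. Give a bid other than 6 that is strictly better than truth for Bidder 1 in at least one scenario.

3

Suppose Bidder 2 bids 3 and Bidder 3 bids 3.
Bid 6: wins, pays 4, utility 6 - 4 = 2.
Bid 3: wins, pays 3, utility 6 - 3 = 3.
So bidding 3 beats truth here (3 > 2).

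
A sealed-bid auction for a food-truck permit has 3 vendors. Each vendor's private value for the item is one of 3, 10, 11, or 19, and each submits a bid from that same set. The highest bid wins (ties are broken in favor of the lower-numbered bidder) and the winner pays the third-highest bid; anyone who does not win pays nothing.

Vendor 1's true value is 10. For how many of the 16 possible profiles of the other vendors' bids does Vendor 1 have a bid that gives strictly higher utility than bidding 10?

4

Others bid (3, 11): truth gives 0; bid 11 gives 7 > 0. Violating.
Others bid (3, 19): truth gives 0; bid 19 gives 7 > 0. Violating.
Others bid (11, 3): truth gives 0; bid 11 gives 7 > 0. Violating.
Others bid (19, 3): truth gives 0; bid 19 gives 7 > 0. Violating.
Others bid (3, 3): truth gives 7; no alternative beats it.
Others bid (3, 10): truth gives 7; no alternative beats it.
(Checking all 16 profiles: 4 have a profitable deviation, 12 do not.)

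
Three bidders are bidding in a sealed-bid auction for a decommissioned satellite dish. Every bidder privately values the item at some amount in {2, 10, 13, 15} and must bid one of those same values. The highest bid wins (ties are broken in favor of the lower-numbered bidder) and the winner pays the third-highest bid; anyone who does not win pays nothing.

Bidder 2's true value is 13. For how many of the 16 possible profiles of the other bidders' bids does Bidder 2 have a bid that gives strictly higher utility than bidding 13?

Others bid (2, 15): truth gives 0; bid 15 gives 11 > 0. Violating.
Others bid (10, 15): truth gives 0; bid 15 gives 3 > 0. Violating.
Others bid (13, 2): truth gives 0; bid 15 gives 11 > 0. Violating.
Others bid (13, 10): truth gives 0; bid 15 gives 3 > 0. Violating.
Others bid (2, 2): truth gives 11; no alternative beats it.
Others bid (2, 10): truth gives 11; no alternative beats it.
(Checking all 16 profiles: 4 have a profitable deviation, 12 do not.)

4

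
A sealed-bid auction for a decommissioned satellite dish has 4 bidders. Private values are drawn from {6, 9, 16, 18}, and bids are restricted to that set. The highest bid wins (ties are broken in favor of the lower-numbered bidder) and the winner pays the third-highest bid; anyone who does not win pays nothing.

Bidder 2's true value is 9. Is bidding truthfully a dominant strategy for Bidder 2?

Consider the case where Bidder 1 bids 6, Bidder 3 bids 6 and Bidder 4 bids 16.
Truthful bid 9: loses, pays 0, utility 0.
Bid 16 instead: wins, pays 6, utility 9 - 6 = 3.
Since 3 > 0, bidding 16 is strictly better here, so truthful bidding is not dominant.

No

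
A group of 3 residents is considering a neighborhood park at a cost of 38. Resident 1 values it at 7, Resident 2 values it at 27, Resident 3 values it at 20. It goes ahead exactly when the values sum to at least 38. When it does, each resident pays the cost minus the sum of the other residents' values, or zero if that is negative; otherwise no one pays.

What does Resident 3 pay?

4

Total value 54 ≥ cost 38, so the project is built.
The other residents' values sum to 34.
Cost minus that sum is 38 - 34 = 4.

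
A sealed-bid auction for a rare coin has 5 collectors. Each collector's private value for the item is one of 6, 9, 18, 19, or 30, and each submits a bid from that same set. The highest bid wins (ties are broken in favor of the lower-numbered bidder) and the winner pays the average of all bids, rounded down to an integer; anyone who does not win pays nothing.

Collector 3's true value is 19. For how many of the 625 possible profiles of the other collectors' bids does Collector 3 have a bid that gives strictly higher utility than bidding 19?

Others bid (6, 6, 6, 6): truth gives 11; bid 9 gives 13 > 11. Violating.
Others bid (6, 6, 6, 9): truth gives 10; bid 9 gives 12 > 10. Violating.
Others bid (6, 6, 6, 18): truth gives 8; bid 18 gives 9 > 8. Violating.
Others bid (6, 6, 6, 30): truth gives 0; bid 30 gives 4 > 0. Violating.
Others bid (6, 6, 6, 19): truth gives 8; no alternative beats it.
Others bid (6, 6, 9, 18): truth gives 8; no alternative beats it.
(Checking all 625 profiles: 147 have a profitable deviation, 478 do not.)

147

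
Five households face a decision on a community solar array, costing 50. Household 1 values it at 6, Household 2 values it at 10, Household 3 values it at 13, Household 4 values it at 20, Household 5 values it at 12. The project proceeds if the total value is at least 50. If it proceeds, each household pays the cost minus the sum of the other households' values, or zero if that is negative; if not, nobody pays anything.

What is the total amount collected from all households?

12

Total value 61 ≥ cost 50, so it is built.
Household 1: others sum to 55; max(0, 50 - 55) = 0.
Household 2: others sum to 51; max(0, 50 - 51) = 0.
Household 3: others sum to 48; max(0, 50 - 48) = 2.
Household 4: others sum to 41; max(0, 50 - 41) = 9.
Household 5: others sum to 49; max(0, 50 - 49) = 1.
Total collected = 0 + 0 + 2 + 9 + 1 = 12.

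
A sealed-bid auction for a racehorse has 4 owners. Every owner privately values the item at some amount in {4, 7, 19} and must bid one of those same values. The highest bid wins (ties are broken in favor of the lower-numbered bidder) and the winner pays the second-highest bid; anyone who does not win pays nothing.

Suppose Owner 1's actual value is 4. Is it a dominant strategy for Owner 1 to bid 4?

Check each profile of the others' bids and compare truth against every alternative bid.
Others bid (4, 4, 7): truth gives 0, best alternative gives -3.
Others bid (4, 7, 4): truth gives 0, best alternative gives -3.
Others bid (4, 7, 7): truth gives 0, best alternative gives -3.
Others bid (7, 4, 4): truth gives 0, best alternative gives -3.
Others bid (7, 4, 7): truth gives 0, best alternative gives -3.
Others bid (7, 7, 4): truth gives 0, best alternative gives -3.
(Remaining 21 profiles checked similarly; truth is weakly best in each.)
In every case the truthful bid is at least as good as any alternative, so it is a dominant strategy.

Yes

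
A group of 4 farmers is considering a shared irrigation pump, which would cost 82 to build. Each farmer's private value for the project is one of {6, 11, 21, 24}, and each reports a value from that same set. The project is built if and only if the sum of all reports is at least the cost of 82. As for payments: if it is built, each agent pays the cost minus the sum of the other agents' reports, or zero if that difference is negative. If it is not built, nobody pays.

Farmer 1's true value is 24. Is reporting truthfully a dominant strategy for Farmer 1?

Check each profile of the others' reports and compare truth against every alternative report.
Others report (11, 24, 24): truth gives 1, best alternative gives 0.
Others report (24, 11, 24): truth gives 1, best alternative gives 0.
Others report (24, 24, 11): truth gives 1, best alternative gives 0.
Others report (24, 24, 24): truth gives 14, best alternative gives 14.
Others report (21, 24, 24): truth gives 11, best alternative gives 11.
Others report (24, 21, 24): truth gives 11, best alternative gives 11.
(Remaining 58 profiles checked similarly; truth is weakly best in each.)
In every case the truthful report is at least as good as any alternative, so it is a dominant strategy.

Yes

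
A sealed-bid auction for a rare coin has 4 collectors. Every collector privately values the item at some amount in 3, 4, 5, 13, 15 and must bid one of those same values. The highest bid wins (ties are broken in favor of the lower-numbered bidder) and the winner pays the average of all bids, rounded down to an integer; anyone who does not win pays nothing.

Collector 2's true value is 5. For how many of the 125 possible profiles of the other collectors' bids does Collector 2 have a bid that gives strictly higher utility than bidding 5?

1

Others bid (3, 4, 4): truth gives 1; bid 4 gives 2 > 1. Violating.
Others bid (3, 3, 3): truth gives 2; no alternative beats it.
Others bid (3, 3, 4): truth gives 2; no alternative beats it.
(Checking all 125 profiles: 1 has a profitable deviation, 124 do not.)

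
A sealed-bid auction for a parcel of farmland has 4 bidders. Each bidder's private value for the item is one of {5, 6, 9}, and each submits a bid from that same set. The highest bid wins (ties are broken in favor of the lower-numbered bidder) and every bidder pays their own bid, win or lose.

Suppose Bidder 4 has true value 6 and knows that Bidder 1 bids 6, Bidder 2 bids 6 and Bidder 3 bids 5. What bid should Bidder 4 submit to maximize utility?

Bid 5: loses but pays 5, utility -5.
Bid 6: loses but pays 6, utility -6.
Bid 9: wins, pays 9, utility 6 - 9 = -3.
The best choice is 9 with utility -3.

9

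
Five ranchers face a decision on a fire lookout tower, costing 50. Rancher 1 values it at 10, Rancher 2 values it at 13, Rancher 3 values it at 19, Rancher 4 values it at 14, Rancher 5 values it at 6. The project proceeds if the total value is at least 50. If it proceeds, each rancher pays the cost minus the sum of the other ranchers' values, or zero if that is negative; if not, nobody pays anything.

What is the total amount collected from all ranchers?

10

Total value 62 ≥ cost 50, so it is built.
Rancher 1: others sum to 52; max(0, 50 - 52) = 0.
Rancher 2: others sum to 49; max(0, 50 - 49) = 1.
Rancher 3: others sum to 43; max(0, 50 - 43) = 7.
Rancher 4: others sum to 48; max(0, 50 - 48) = 2.
Rancher 5: others sum to 56; max(0, 50 - 56) = 0.
Total collected = 0 + 1 + 7 + 2 + 0 = 10.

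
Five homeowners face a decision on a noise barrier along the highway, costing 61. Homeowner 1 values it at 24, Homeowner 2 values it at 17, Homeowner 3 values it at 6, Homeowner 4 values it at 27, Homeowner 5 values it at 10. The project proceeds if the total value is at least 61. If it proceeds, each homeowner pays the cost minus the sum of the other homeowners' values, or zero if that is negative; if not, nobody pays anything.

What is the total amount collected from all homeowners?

Total value 84 ≥ cost 61, so it is built.
Homeowner 1: others sum to 60; max(0, 61 - 60) = 1.
Homeowner 2: others sum to 67; max(0, 61 - 67) = 0.
Homeowner 3: others sum to 78; max(0, 61 - 78) = 0.
Homeowner 4: others sum to 57; max(0, 61 - 57) = 4.
Homeowner 5: others sum to 74; max(0, 61 - 74) = 0.
Total collected = 1 + 0 + 0 + 4 + 0 = 5.

5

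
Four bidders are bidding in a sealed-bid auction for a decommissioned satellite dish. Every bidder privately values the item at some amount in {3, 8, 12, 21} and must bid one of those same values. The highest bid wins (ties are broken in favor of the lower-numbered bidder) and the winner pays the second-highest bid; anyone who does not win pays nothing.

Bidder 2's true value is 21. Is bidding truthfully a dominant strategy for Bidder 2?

Yes

Check each profile of the others' bids and compare truth against every alternative bid.
Others bid (12, 3, 3): truth gives 9, best alternative gives 0.
Others bid (12, 3, 8): truth gives 9, best alternative gives 0.
Others bid (12, 3, 12): truth gives 9, best alternative gives 0.
Others bid (12, 8, 3): truth gives 9, best alternative gives 0.
Others bid (12, 8, 8): truth gives 9, best alternative gives 0.
Others bid (12, 8, 12): truth gives 9, best alternative gives 0.
(Remaining 58 profiles checked similarly; truth is weakly best in each.)
In every case the truthful bid is at least as good as any alternative, so it is a dominant strategy.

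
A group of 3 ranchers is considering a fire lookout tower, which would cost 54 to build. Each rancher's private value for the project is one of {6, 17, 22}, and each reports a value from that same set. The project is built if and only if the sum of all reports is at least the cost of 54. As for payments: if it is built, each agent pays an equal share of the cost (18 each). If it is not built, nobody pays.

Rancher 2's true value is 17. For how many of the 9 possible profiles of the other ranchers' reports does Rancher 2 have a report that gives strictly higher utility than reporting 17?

3

Others report (17, 22): truth gives -1; report 6 gives 0 > -1. Violating.
Others report (22, 17): truth gives -1; report 6 gives 0 > -1. Violating.
Others report (22, 22): truth gives -1; report 6 gives 0 > -1. Violating.
Others report (6, 6): truth gives 0; no alternative beats it.
Others report (6, 17): truth gives 0; no alternative beats it.
(Checking all 9 profiles: 3 have a profitable deviation, 6 do not.)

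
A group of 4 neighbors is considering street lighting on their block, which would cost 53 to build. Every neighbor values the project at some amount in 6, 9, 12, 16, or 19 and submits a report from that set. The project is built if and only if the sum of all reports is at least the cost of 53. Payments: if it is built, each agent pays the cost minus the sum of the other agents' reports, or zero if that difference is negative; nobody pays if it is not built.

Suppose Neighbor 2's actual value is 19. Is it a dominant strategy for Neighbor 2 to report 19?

Yes

Check each profile of the others' reports and compare truth against every alternative report.
Others report (12, 12, 12): truth gives 2, best alternative gives 0.
Others report (16, 19, 19): truth gives 19, best alternative gives 19.
Others report (19, 16, 19): truth gives 19, best alternative gives 19.
Others report (19, 19, 16): truth gives 19, best alternative gives 19.
Others report (19, 19, 19): truth gives 19, best alternative gives 19.
Others report (16, 16, 19): truth gives 17, best alternative gives 17.
(Remaining 119 profiles checked similarly; truth is weakly best in each.)
In every case the truthful report is at least as good as any alternative, so it is a dominant strategy.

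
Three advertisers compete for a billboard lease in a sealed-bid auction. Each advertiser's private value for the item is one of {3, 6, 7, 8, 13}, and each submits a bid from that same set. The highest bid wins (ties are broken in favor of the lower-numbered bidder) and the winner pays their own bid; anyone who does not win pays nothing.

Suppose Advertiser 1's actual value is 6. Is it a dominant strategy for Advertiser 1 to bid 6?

No

Consider the case where Advertiser 2 bids 3 and Advertiser 3 bids 3.
Truthful bid 6: wins, pays 6, utility 6 - 6 = 0.
Bid 3 instead: wins, pays 3, utility 6 - 3 = 3.
Since 3 > 0, bidding 3 is strictly better here, so truthful bidding is not dominant.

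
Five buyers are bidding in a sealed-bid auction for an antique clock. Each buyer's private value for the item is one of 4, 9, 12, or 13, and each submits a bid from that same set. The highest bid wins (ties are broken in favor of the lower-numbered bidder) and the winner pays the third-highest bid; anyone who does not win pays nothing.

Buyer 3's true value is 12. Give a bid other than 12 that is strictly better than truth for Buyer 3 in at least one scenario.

13

Suppose Buyer 1 bids 4, Buyer 2 bids 4, Buyer 4 bids 4 and Buyer 5 bids 13.
Bid 12: loses, pays 0, utility 0.
Bid 13: wins, pays 4, utility 12 - 4 = 8.
So bidding 13 beats truth here (8 > 0).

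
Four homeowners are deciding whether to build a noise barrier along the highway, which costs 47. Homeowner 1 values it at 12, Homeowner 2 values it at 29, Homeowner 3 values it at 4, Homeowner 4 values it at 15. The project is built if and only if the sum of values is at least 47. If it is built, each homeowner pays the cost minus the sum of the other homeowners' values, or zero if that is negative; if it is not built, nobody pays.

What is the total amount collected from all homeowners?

Total value 60 ≥ cost 47, so it is built.
Homeowner 1: others sum to 48; max(0, 47 - 48) = 0.
Homeowner 2: others sum to 31; max(0, 47 - 31) = 16.
Homeowner 3: others sum to 56; max(0, 47 - 56) = 0.
Homeowner 4: others sum to 45; max(0, 47 - 45) = 2.
Total collected = 0 + 16 + 0 + 2 = 18.

18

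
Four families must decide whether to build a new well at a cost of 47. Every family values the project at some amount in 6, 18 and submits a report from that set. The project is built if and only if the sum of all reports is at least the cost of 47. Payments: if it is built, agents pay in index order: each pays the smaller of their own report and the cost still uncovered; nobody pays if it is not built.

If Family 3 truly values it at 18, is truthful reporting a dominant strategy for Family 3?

No

Consider the case where Family 1 reports 6, Family 2 reports 18 and Family 4 reports 18.
Truthful report 18: project built, pays 18, utility 18 - 18 = 0.
Report 6 instead: project built, pays 6, utility 18 - 6 = 12.
Since 12 > 0, reporting 6 is strictly better here, so truthful reporting is not dominant.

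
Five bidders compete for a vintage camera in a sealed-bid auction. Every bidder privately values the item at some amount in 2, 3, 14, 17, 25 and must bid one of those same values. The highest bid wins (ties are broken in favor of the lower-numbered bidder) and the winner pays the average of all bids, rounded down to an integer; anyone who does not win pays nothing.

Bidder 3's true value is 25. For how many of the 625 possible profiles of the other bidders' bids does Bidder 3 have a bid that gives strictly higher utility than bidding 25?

Others bid (2, 2, 2, 2): truth gives 19; bid 3 gives 23 > 19. Violating.
Others bid (2, 2, 2, 3): truth gives 19; bid 3 gives 23 > 19. Violating.
Others bid (2, 2, 2, 14): truth gives 16; bid 14 gives 19 > 16. Violating.
Others bid (2, 2, 2, 17): truth gives 16; bid 17 gives 17 > 16. Violating.
Others bid (2, 2, 2, 25): truth gives 14; no alternative beats it.
Others bid (2, 2, 3, 25): truth gives 14; no alternative beats it.
(Checking all 625 profiles: 144 have a profitable deviation, 481 do not.)

144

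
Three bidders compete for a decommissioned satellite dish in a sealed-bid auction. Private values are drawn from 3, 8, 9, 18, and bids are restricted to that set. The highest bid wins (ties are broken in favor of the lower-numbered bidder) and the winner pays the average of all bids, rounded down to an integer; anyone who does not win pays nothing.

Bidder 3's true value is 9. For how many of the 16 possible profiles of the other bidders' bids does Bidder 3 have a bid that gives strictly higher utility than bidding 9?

Others bid (3, 3): truth gives 4; bid 8 gives 5 > 4. Violating.
Others bid (3, 8): truth gives 3; no alternative beats it.
Others bid (3, 9): truth gives 0; no alternative beats it.
(Checking all 16 profiles: 1 has a profitable deviation, 15 do not.)

1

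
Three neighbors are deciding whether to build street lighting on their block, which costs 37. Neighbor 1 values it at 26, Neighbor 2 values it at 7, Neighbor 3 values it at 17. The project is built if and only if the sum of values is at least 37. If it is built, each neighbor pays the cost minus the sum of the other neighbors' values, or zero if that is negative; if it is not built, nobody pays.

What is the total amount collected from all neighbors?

Total value 50 ≥ cost 37, so it is built.
Neighbor 1: others sum to 24; max(0, 37 - 24) = 13.
Neighbor 2: others sum to 43; max(0, 37 - 43) = 0.
Neighbor 3: others sum to 33; max(0, 37 - 33) = 4.
Total collected = 13 + 0 + 4 = 17.

17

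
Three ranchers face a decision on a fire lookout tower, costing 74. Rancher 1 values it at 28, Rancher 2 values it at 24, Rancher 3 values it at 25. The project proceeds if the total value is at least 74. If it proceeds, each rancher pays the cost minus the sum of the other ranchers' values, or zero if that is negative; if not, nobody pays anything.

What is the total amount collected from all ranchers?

68

Total value 77 ≥ cost 74, so it is built.
Rancher 1: others sum to 49; max(0, 74 - 49) = 25.
Rancher 2: others sum to 53; max(0, 74 - 53) = 21.
Rancher 3: others sum to 52; max(0, 74 - 52) = 22.
Total collected = 25 + 21 + 22 = 68.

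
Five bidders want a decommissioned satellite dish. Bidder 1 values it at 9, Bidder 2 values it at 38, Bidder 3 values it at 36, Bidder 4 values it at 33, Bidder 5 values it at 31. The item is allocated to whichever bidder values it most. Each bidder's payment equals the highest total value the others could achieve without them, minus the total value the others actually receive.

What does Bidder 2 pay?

Bidder 2 has the highest value and receives the item.
Without Bidder 2, the item would go to the next-highest value, 36, so the others could achieve 36.
With Bidder 2 present and winning, the others receive nothing, so their total is 0.
Payment = 36 - 0 = 36.

36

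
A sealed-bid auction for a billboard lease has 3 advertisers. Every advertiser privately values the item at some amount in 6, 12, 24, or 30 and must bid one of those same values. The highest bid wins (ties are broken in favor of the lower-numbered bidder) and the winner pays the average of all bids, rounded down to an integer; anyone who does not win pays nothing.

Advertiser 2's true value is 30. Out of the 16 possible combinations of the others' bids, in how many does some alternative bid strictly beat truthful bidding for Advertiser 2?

6

Others bid (6, 6): truth gives 16; bid 12 gives 22 > 16. Violating.
Others bid (6, 12): truth gives 14; bid 12 gives 20 > 14. Violating.
Others bid (6, 24): truth gives 10; bid 24 gives 12 > 10. Violating.
Others bid (12, 6): truth gives 14; bid 24 gives 16 > 14. Violating.
Others bid (6, 30): truth gives 8; no alternative beats it.
Others bid (12, 30): truth gives 6; no alternative beats it.
(Checking all 16 profiles: 6 have a profitable deviation, 10 do not.)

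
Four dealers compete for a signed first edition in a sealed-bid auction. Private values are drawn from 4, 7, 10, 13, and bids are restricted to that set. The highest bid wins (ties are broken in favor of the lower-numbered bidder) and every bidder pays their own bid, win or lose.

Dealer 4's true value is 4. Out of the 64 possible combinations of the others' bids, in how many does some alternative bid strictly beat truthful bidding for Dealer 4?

1

Others bid (4, 4, 4): truth gives -4; bid 7 gives -3 > -4. Violating.
Others bid (4, 4, 7): truth gives -4; no alternative beats it.
Others bid (4, 4, 10): truth gives -4; no alternative beats it.
(Checking all 64 profiles: 1 has a profitable deviation, 63 do not.)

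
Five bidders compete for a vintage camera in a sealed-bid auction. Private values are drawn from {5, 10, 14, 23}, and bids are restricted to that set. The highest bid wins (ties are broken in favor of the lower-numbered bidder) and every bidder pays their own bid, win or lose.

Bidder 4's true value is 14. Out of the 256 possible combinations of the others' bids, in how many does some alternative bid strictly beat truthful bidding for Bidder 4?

234

Others bid (5, 5, 5, 5): truth gives 0; bid 10 gives 4 > 0. Violating.
Others bid (5, 5, 5, 10): truth gives 0; bid 10 gives 4 > 0. Violating.
Others bid (5, 5, 5, 23): truth gives -14; bid 5 gives -5 > -14. Violating.
Others bid (5, 5, 10, 23): truth gives -14; bid 5 gives -5 > -14. Violating.
Others bid (5, 5, 5, 14): truth gives 0; no alternative beats it.
Others bid (5, 5, 10, 5): truth gives 0; no alternative beats it.
(Checking all 256 profiles: 234 have a profitable deviation, 22 do not.)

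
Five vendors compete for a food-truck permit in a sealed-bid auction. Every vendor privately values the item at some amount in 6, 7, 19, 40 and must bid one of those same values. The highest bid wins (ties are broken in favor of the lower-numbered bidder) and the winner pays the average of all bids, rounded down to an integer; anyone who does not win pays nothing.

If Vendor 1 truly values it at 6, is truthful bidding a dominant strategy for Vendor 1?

Yes

Check each profile of the others' bids and compare truth against every alternative bid.
Others bid (7, 7, 7, 7): truth gives 0, best alternative gives -1.
Others bid (6, 6, 6, 6): truth gives 0, best alternative gives 0.
Others bid (6, 6, 6, 7): truth gives 0, best alternative gives 0.
Others bid (6, 6, 6, 19): truth gives 0, best alternative gives 0.
Others bid (6, 6, 6, 40): truth gives 0, best alternative gives 0.
Others bid (6, 6, 7, 6): truth gives 0, best alternative gives 0.
(Remaining 250 profiles checked similarly; truth is weakly best in each.)
In every case the truthful bid is at least as good as any alternative, so it is a dominant strategy.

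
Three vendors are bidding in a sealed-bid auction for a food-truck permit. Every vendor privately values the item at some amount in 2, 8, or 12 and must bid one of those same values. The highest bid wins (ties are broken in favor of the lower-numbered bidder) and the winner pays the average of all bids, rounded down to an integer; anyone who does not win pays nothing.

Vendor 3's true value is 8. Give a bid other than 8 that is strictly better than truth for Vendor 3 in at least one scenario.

Suppose Vendor 1 bids 2 and Vendor 2 bids 8.
Bid 8: loses, pays 0, utility 0.
Bid 12: wins, pays 7, utility 8 - 7 = 1.
So bidding 12 beats truth here (1 > 0).

12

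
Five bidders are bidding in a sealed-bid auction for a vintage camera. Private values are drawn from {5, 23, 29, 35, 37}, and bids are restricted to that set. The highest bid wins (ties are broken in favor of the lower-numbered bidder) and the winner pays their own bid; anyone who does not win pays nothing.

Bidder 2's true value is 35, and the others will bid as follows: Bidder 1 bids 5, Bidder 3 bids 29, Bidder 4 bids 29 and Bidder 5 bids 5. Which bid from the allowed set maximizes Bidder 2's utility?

29

Bid 5: loses, pays 0, utility 0.
Bid 23: loses, pays 0, utility 0.
Bid 29: wins, pays 29, utility 35 - 29 = 6.
Bid 35: wins, pays 35, utility 35 - 35 = 0.
Bid 37: wins, pays 37, utility 35 - 37 = -2.
The best choice is 29 with utility 6.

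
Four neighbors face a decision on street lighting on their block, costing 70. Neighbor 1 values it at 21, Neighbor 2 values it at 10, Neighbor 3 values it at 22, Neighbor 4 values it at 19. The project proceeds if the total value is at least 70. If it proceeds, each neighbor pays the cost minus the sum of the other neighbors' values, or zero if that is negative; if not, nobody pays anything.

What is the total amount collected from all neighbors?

64

Total value 72 ≥ cost 70, so it is built.
Neighbor 1: others sum to 51; max(0, 70 - 51) = 19.
Neighbor 2: others sum to 62; max(0, 70 - 62) = 8.
Neighbor 3: others sum to 50; max(0, 70 - 50) = 20.
Neighbor 4: others sum to 53; max(0, 70 - 53) = 17.
Total collected = 19 + 8 + 20 + 17 = 64.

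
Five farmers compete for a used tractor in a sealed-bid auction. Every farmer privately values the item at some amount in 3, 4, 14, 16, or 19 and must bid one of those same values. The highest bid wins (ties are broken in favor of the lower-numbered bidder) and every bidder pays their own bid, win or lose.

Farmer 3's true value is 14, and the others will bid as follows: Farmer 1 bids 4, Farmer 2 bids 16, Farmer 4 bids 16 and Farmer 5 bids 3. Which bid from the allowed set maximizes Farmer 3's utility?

3

Bid 3: loses but pays 3, utility -3.
Bid 4: loses but pays 4, utility -4.
Bid 14: loses but pays 14, utility -14.
Bid 16: loses but pays 16, utility -16.
Bid 19: wins, pays 19, utility 14 - 19 = -5.
The best choice is 3 with utility -3.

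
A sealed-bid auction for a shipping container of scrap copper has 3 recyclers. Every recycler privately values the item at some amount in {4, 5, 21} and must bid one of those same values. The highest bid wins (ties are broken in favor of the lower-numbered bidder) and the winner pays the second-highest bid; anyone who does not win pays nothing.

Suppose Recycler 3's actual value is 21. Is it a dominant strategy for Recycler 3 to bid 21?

Yes

Check each profile of the others' bids and compare truth against every alternative bid.
Others bid (4, 5): truth gives 16, best alternative gives 0.
Others bid (5, 4): truth gives 16, best alternative gives 0.
Others bid (5, 5): truth gives 16, best alternative gives 0.
Others bid (4, 4): truth gives 17, best alternative gives 17.
Others bid (4, 21): truth gives 0, best alternative gives 0.
Others bid (5, 21): truth gives 0, best alternative gives 0.
(Remaining 3 profiles checked similarly; truth is weakly best in each.)
In every case the truthful bid is at least as good as any alternative, so it is a dominant strategy.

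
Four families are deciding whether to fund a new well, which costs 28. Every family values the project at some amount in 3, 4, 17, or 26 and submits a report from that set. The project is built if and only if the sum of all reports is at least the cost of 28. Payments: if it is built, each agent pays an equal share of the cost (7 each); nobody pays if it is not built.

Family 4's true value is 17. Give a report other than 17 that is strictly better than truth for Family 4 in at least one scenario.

26

Suppose Family 1 reports 3, Family 2 reports 3 and Family 3 reports 3.
Report 17: project not built, utility 0.
Report 26: project built, pays 7, utility 17 - 7 = 10.
So reporting 26 beats truth here (10 > 0).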